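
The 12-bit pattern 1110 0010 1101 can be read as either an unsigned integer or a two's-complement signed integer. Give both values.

unsigned = 3629, signed = -467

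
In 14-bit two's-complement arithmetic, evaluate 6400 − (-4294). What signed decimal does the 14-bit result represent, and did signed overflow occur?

6400 → 01100100000000
-4294 → 10111100111010
Subtract via negate-and-add: invert 10111100111010 + 1 = 01000011000110 (i.e. 4294).
  01100100000000
+ 01000011000110
= 10100111000110
Result 10100111000110: MSB = 1 → 10694 − 16384 = -5690.
Both addends (after negating the subtrahend) are non-negative but the stored result is negative: signed overflow. The true value 6400 − (-4294) = 10694 lies outside [-8192, 8191].

-5690; overflow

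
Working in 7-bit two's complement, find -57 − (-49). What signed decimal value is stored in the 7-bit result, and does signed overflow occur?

-8; no overflow

-57 → 1000111
-49 → 1001111
Subtract via negate-and-add: invert 1001111 + 1 = 0110001 (i.e. 49).
  1000111
+ 0110001
= 1111000
Result 1111000: MSB = 1 → 120 − 128 = -8.
Addends (after negating the subtrahend) have opposite signs, so signed overflow cannot occur.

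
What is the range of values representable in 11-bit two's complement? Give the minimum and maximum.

min = -1024, max = 1023

Minimum: −2^10 = -1024.
Maximum: 2^10 − 1 = 1023.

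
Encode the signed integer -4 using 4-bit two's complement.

1100

|-4| = 4 = 0100 in 4 bits.
Invert the bits: 1011. Add 1: 1100.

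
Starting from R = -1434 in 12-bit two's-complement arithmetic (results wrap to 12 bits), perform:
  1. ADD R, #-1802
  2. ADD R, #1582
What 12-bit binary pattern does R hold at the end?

Start: R = -1434 = 101001100110.
R = -1434 + (-1802) = -3236; wraps to 860 = 001101011100
R = 860 + 1582 = 2442; wraps to -1654 = 100110001010

100110001010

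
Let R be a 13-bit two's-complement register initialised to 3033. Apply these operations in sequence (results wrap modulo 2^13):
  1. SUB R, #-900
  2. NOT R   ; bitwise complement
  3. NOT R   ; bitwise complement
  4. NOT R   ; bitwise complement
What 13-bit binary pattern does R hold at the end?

1000010100010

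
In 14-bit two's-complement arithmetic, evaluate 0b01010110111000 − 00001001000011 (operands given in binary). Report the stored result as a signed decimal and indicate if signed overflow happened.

0b01010110111000 → 01010110111000 = 5560 (signed)
00001001000011 = 579 (signed)
Subtract via negate-and-add: invert 00001001000011 + 1 = 11110110111101 (i.e. -579).
  01010110111000
+ 11110110111101
= 01001101110101  (discard carry-out 1)
Result 01001101110101: MSB = 0 → value 4981.
Addends (after negating the subtrahend) have opposite signs, so signed overflow cannot occur.

4981; no overflow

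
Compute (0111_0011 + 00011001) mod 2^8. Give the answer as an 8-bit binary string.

  01110011
+ 00011001
= 10001100

10001100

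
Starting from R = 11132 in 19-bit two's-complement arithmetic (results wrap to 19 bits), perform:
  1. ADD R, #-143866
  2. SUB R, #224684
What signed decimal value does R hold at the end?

166870

Start: R = 11132 = 0000010101101111100.
R = 11132 + (-143866) = -132734 = 1011111100110000010
R = -132734 − 224684 = -357418; wraps to 166870 = 0101000101111010110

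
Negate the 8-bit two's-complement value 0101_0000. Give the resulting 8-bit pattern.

10110000

Invert: 10101111. Add 1: 10110000.
Check: 01010000 = 80, 10110000 = -80.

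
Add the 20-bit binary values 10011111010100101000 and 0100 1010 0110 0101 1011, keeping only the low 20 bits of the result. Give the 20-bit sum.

  10011111010100101000
+ 01001010011001011011
= 11101001101110000011

11101001101110000011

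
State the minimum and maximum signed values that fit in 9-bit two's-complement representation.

Minimum: −2^8 = -256.
Maximum: 2^8 − 1 = 255.

min = -256, max = 255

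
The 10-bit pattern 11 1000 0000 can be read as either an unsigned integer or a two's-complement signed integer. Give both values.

Unsigned: 1110000000 = 896.
Signed: MSB=1 → 896 − 1024 = -128.

unsigned = 896, signed = -128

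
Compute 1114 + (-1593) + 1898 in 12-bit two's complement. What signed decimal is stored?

1114 + (-1593) = -479 (111000100001)
-479 + 1898 = 1419 (010110001011)

1419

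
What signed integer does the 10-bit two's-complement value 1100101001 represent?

MSB is 1, so the value is negative.
Unsigned reading: 809. Subtract 2^10 = 1024: 809 − 1024 = -215.

-215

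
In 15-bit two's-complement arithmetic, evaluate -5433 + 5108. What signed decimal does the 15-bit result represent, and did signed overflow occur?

-5433 → 110101011000111
5108 → 001001111110100
  110101011000111
+ 001001111110100
= 111111010111011
Result 111111010111011: MSB = 1 → 32443 − 32768 = -325.
Addends have opposite signs, so signed overflow cannot occur.

-325; no overflow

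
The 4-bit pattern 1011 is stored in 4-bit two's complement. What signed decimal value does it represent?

-5

MSB is 1, so the value is negative.
Invert: 0100. Add 1: 0101 = 5. So the value is −5.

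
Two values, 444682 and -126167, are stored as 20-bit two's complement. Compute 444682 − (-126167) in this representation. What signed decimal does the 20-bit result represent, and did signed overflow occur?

444682 → 01101100100100001010
-126167 → 11100001001100101001
Subtract via negate-and-add: invert 11100001001100101001 + 1 = 00011110110011010111 (i.e. 126167).
  01101100100100001010
+ 00011110110011010111
= 10001011010111100001
Result 10001011010111100001: MSB = 1 → 570849 − 1048576 = -477727.
Both addends (after negating the subtrahend) are non-negative but the stored result is negative: signed overflow. The true value 444682 − (-126167) = 570849 lies outside [-524288, 524287].

-477727; overflow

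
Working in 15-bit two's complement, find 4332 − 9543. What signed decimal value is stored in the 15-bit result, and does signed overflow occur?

-5211; no overflow

4332 → 001000011101100
9543 → 010010101000111
Subtract via negate-and-add: invert 010010101000111 + 1 = 101101010111001 (i.e. -9543).
  001000011101100
+ 101101010111001
= 110101110100101
Result 110101110100101: MSB = 1 → 27557 − 32768 = -5211.
Addends (after negating the subtrahend) have opposite signs, so signed overflow cannot occur.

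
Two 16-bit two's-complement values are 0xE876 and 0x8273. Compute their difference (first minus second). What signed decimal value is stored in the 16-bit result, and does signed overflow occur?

0xE876 = 1110100001110110 = -6026 (signed)
0x8273 = 1000001001110011 = -32141 (signed)
Subtract via negate-and-add: invert 1000001001110011 + 1 = 0111110110001101 (i.e. 32141).
  1110100001110110
+ 0111110110001101
= 0110011000000011  (discard carry-out 1)
Result 0110011000000011: MSB = 0 → value 26115.
Addends (after negating the subtrahend) have opposite signs, so signed overflow cannot occur.

26115; no overflow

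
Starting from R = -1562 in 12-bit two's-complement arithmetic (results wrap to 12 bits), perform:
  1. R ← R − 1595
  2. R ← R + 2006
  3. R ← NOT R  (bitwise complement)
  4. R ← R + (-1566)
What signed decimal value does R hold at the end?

Start: R = -1562 = 100111100110.
R = -1562 − 1595 = -3157; wraps to 939 = 001110101011
R = 939 + 2006 = 2945; wraps to -1151 = 101110000001
R = NOT 101110000001 = 010001111110 = 1150
R = 1150 + (-1566) = -416 = 111001100000

-416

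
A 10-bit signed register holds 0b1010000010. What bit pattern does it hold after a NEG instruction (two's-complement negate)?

Invert: 0101111101. Add 1: 0101111110.

0101111110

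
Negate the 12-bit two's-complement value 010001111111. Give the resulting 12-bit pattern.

Invert: 101110000000. Add 1: 101110000001.
Check: 010001111111 = 1151, 101110000001 = -1151.

101110000001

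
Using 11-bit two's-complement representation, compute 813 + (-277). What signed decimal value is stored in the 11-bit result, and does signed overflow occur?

813 → 01100101101
-277 → 11011101011
  01100101101
+ 11011101011
= 01000011000  (discard carry-out 1)
Result 01000011000: MSB = 0 → value 536.
Addends have opposite signs, so signed overflow cannot occur.

536; no overflow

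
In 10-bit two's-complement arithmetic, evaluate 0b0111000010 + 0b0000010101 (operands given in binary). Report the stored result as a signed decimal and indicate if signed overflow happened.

0b0111000010 → 0111000010 = 450 (signed)
0b0000010101 → 0000010101 = 21 (signed)
  0111000010
+ 0000010101
= 0111010111
Result 0111010111: MSB = 0 → value 471.
Both addends are non-negative and so is the stored result: no signed overflow.

471; no overflow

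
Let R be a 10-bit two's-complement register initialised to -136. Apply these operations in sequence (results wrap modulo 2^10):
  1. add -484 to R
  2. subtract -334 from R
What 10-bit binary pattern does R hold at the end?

1011100010

Start: R = -136 = 1101111000.
R = -136 + (-484) = -620; wraps to 404 = 0110010100
R = 404 − (-334) = 738; wraps to -286 = 1011100010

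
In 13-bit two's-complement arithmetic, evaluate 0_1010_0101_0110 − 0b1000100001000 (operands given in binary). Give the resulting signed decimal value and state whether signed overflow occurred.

0_1010_0101_0110 → 0101001010110 = 2646 (signed)
0b1000100001000 → 1000100001000 = -3832 (signed)
Subtract via negate-and-add: invert 1000100001000 + 1 = 0111011111000 (i.e. 3832).
  0101001010110
+ 0111011111000
= 1100101001110
Result 1100101001110: MSB = 1 → 6478 − 8192 = -1714.
Both addends (after negating the subtrahend) are non-negative but the stored result is negative: signed overflow. The true value 2646 − (-3832) = 6478 lies outside [-4096, 4095].

-1714; overflow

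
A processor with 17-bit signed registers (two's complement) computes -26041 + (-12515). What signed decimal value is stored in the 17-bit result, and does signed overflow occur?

-26041 → 11001101001000111
-12515 → 11100111100011101
  11001101001000111
+ 11100111100011101
= 10110100101100100  (discard carry-out 1)
Result 10110100101100100: MSB = 1 → 92516 − 131072 = -38556.
Both addends are negative and so is the stored result: no signed overflow.

-38556; no overflow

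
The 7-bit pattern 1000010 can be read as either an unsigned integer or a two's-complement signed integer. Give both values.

unsigned = 66, signed = -62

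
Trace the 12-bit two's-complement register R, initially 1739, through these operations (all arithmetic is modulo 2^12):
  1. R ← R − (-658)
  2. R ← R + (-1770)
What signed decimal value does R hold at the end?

Start: R = 1739 = 011011001011.
R = 1739 − (-658) = 2397; wraps to -1699 = 100101011101
R = -1699 + (-1770) = -3469; wraps to 627 = 001001110011

627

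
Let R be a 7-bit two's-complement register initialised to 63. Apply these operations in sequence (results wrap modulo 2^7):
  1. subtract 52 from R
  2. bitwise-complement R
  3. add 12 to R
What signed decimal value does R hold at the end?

Start: R = 63 = 0111111.
R = 63 − 52 = 11 = 0001011
R = NOT 0001011 = 1110100 = -12
R = -12 + 12 = 0 = 0000000

0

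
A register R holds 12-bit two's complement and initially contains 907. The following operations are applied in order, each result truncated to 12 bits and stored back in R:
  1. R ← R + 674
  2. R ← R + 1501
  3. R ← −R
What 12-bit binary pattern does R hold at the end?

001111110110

Start: R = 907 = 001110001011.
R = 907 + 674 = 1581 = 011000101101
R = 1581 + 1501 = 3082; wraps to -1014 = 110000001010
R = −(-1014) = 1014 = 001111110110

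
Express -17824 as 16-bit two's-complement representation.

|-17824| = 17824 = 0100010110100000 in 16 bits.
Invert the bits: 1011101001011111. Add 1: 1011101001100000.
Check: 1011101001100000 reads as 47712 − 65536 = -17824.

1011101001100000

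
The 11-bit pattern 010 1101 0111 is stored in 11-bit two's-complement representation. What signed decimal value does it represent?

MSB is 0, so the value is non-negative: 01011010111 = 727.

727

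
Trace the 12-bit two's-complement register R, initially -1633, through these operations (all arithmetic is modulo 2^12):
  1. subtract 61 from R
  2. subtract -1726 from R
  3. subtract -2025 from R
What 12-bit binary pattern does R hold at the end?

100000001001

Start: R = -1633 = 100110011111.
R = -1633 − 61 = -1694 = 100101100010
R = -1694 − (-1726) = 32 = 000000100000
R = 32 − (-2025) = 2057; wraps to -2039 = 100000001001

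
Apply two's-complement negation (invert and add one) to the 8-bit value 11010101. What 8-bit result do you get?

00101011

Invert: 00101010. Add 1: 00101011.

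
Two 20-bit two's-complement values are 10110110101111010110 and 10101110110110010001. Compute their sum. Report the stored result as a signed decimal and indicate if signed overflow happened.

416103; overflow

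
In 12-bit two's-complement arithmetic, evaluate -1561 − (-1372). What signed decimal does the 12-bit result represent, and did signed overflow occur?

-189; no overflow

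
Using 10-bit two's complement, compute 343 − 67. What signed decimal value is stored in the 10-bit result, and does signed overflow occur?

276; no overflow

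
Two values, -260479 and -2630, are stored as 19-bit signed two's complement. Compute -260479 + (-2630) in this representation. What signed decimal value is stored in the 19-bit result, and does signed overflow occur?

261179; overflow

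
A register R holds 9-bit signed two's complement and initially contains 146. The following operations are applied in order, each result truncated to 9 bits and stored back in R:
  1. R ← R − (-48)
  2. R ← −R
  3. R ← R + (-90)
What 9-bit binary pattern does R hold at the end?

Start: R = 146 = 010010010.
R = 146 − (-48) = 194 = 011000010
R = −(194) = -194 = 100111110
R = -194 + (-90) = -284; wraps to 228 = 011100100

011100100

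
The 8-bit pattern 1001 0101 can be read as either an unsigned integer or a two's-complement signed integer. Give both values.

unsigned = 149, signed = -107

Unsigned: 10010101 = 149.
Signed: MSB=1 → 149 − 256 = -107.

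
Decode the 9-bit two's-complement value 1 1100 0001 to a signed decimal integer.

-63

MSB is 1, so the value is negative.
Invert: 000111110. Add 1: 000111111 = 63. So the value is −63.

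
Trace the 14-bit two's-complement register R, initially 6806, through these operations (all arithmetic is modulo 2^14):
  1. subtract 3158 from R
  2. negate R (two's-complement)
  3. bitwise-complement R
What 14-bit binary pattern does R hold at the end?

00111000111111

Start: R = 6806 = 01101010010110.
R = 6806 − 3158 = 3648 = 00111001000000
R = −(3648) = -3648 = 11000111000000
R = NOT 11000111000000 = 00111000111111 = 3647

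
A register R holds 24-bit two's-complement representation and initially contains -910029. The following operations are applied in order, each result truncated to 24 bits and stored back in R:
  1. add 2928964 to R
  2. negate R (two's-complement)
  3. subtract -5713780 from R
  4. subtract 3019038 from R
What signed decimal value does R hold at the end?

Start: R = -910029 = 111100100001110100110011.
R = -910029 + 2928964 = 2018935 = 000111101100111001110111
R = −(2018935) = -2018935 = 111000010011000110001001
R = -2018935 − (-5713780) = 3694845 = 001110000110000011111101
R = 3694845 − 3019038 = 675807 = 000010100100111111011111

675807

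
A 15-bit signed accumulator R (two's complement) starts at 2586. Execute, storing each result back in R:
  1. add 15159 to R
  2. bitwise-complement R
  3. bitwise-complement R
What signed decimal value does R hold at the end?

-15023

Start: R = 2586 = 000101000011010.
R = 2586 + 15159 = 17745; wraps to -15023 = 100010101010001
R = NOT 100010101010001 = 011101010101110 = 15022
R = NOT 011101010101110 = 100010101010001 = -15023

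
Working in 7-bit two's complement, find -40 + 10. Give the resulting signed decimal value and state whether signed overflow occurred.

-30; no overflow

-40 → 1011000
10 → 0001010
  1011000
+ 0001010
= 1100010
Result 1100010: MSB = 1 → 98 − 128 = -30.
Addends have opposite signs, so signed overflow cannot occur.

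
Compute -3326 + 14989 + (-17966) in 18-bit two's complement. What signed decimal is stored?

-6303

-3326 + 14989 = 11663 (000010110110001111)
11663 + (-17966) = -6303 (111110011101100001)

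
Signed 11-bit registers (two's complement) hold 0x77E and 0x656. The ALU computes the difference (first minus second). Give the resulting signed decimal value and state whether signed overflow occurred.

296; no overflow

0x77E = 11101111110 = -130 (signed)
0x656 = 11001010110 = -426 (signed)
Subtract via negate-and-add: invert 11001010110 + 1 = 00110101010 (i.e. 426).
  11101111110
+ 00110101010
= 00100101000  (discard carry-out 1)
Result 00100101000: MSB = 0 → value 296.
Addends (after negating the subtrahend) have opposite signs, so signed overflow cannot occur.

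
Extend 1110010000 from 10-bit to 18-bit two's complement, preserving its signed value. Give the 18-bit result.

111111111110010000

MSB of 1110010000 is 1; replicate it into the new high bits.
11111111|1110010000 → 111111111110010000 (still -112).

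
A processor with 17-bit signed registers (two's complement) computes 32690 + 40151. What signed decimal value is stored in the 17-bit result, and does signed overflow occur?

32690 → 00111111110110010
40151 → 01001110011010111
  00111111110110010
+ 01001110011010111
= 10001110010001001
Result 10001110010001001: MSB = 1 → 72841 − 131072 = -58231.
Both addends are non-negative but the stored result is negative: signed overflow. The true value 32690 + 40151 = 72841 lies outside [-65536, 65535].

-58231; overflow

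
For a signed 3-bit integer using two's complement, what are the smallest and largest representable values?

Minimum: −2^2 = -4.
Maximum: 2^2 − 1 = 3.

min = -4, max = 3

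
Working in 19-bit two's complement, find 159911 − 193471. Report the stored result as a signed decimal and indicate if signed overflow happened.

159911 → 0100111000010100111
193471 → 0101111001110111111
Subtract via negate-and-add: invert 0101111001110111111 + 1 = 1010000110001000001 (i.e. -193471).
  0100111000010100111
+ 1010000110001000001
= 1110111110011101000
Result 1110111110011101000: MSB = 1 → 490728 − 524288 = -33560.
Addends (after negating the subtrahend) have opposite signs, so signed overflow cannot occur.

-33560; no overflow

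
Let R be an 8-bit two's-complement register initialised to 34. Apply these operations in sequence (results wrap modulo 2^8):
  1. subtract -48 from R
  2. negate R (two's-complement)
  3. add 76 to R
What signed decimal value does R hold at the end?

-6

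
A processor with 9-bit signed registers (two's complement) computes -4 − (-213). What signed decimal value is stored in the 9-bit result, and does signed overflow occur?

-4 → 111111100
-213 → 100101011
Subtract via negate-and-add: invert 100101011 + 1 = 011010101 (i.e. 213).
  111111100
+ 011010101
= 011010001  (discard carry-out 1)
Result 011010001: MSB = 0 → value 209.
Addends (after negating the subtrahend) have opposite signs, so signed overflow cannot occur.

209; no overflow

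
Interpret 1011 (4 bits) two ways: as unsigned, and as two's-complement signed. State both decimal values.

Unsigned: 1011 = 11.
Signed: MSB=1 → 11 − 16 = -5.

unsigned = 11, signed = -5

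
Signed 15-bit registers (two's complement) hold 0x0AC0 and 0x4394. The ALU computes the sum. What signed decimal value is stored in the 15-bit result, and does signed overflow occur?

-12716; no overflow

0x0AC0 = 000101011000000 = 2752 (signed)
0x4394 = 100001110010100 = -15468 (signed)
  000101011000000
+ 100001110010100
= 100111001010100
Result 100111001010100: MSB = 1 → 20052 − 32768 = -12716.
Addends have opposite signs, so signed overflow cannot occur.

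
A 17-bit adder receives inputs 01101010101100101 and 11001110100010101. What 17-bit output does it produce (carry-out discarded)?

  01101010101100101
+ 11001110100010101
= 00111001001111010  (discard carry-out 1)

00111001001111010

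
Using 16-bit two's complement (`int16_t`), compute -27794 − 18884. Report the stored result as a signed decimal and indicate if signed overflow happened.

-27794 → 1001001101101110
18884 → 0100100111000100
Subtract via negate-and-add: invert 0100100111000100 + 1 = 1011011000111100 (i.e. -18884).
  1001001101101110
+ 1011011000111100
= 0100100110101010  (discard carry-out 1)
Result 0100100110101010: MSB = 0 → value 18858.
Both addends (after negating the subtrahend) are negative but the stored result is non-negative: signed overflow. The true value -27794 − 18884 = -46678 lies outside [-32768, 32767].

18858; overflow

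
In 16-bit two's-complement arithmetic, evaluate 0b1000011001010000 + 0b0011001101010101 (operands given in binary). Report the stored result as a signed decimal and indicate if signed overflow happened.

0b1000011001010000 → 1000011001010000 = -31152 (signed)
0b0011001101010101 → 0011001101010101 = 13141 (signed)
  1000011001010000
+ 0011001101010101
= 1011100110100101
Result 1011100110100101: MSB = 1 → 47525 − 65536 = -18011.
Addends have opposite signs, so signed overflow cannot occur.

-18011; no overflow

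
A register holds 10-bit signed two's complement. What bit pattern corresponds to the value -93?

1110100011

|-93| = 93 = 0001011101 in 10 bits.
Invert the bits: 1110100010. Add 1: 1110100011.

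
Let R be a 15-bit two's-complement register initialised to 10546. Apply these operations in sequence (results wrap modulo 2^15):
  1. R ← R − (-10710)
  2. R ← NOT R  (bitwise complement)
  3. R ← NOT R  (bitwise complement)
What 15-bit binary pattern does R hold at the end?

101001100001000

Start: R = 10546 = 010100100110010.
R = 10546 − (-10710) = 21256; wraps to -11512 = 101001100001000
R = NOT 101001100001000 = 010110011110111 = 11511
R = NOT 010110011110111 = 101001100001000 = -11512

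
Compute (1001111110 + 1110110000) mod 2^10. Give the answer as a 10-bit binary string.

1000101110

  1001111110
+ 1110110000
= 1000101110  (discard carry-out 1)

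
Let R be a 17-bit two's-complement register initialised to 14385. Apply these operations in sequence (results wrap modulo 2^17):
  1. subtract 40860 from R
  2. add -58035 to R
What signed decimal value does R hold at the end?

46562

Start: R = 14385 = 00011100000110001.
R = 14385 − 40860 = -26475 = 11001100010010101
R = -26475 + (-58035) = -84510; wraps to 46562 = 01011010111100010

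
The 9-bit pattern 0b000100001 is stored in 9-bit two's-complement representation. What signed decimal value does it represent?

MSB is 0, so the value is non-negative: 000100001 = 33.

33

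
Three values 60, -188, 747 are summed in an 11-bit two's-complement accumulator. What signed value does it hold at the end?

60 + (-188) = -128 (11110000000)
-128 + 747 = 619 (01001101011)

619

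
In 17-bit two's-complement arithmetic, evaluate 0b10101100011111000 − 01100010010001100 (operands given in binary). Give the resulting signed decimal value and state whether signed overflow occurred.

0b10101100011111000 → 10101100011111000 = -42760 (signed)
01100010010001100 = 50316 (signed)
Subtract via negate-and-add: invert 01100010010001100 + 1 = 10011101101110100 (i.e. -50316).
  10101100011111000
+ 10011101101110100
= 01001010001101100  (discard carry-out 1)
Result 01001010001101100: MSB = 0 → value 37996.
Both addends (after negating the subtrahend) are negative but the stored result is non-negative: signed overflow. The true value -42760 − 50316 = -93076 lies outside [-65536, 65535].

37996; overflow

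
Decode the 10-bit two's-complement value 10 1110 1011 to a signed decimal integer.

MSB is 1, so the value is negative.
Unsigned reading: 747. Subtract 2^10 = 1024: 747 − 1024 = -277.

-277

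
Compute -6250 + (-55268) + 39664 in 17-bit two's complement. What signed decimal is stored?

-6250 + (-55268) = -61518 (10000111110110010)
-61518 + 39664 = -21854 (11010101010100010)

-21854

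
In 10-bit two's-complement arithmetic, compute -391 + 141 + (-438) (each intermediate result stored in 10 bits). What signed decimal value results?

336

-391 + 141 = -250 (1100000110)
-250 + (-438) = -688 → wraps to 336 (0101010000)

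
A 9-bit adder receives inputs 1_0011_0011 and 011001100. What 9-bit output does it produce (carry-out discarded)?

  100110011
+ 011001100
= 111111111

111111111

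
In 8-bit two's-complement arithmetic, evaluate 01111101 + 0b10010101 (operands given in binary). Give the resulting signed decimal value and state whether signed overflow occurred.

18; no overflow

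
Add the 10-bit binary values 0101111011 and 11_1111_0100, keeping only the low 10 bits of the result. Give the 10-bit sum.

  0101111011
+ 1111110100
= 0101101111  (discard carry-out 1)

0101101111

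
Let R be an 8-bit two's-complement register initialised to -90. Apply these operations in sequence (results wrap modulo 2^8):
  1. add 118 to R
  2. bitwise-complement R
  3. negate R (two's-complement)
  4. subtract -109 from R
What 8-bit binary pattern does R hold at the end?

10001010

Start: R = -90 = 10100110.
R = -90 + 118 = 28 = 00011100
R = NOT 00011100 = 11100011 = -29
R = −(-29) = 29 = 00011101
R = 29 − (-109) = 138; wraps to -118 = 10001010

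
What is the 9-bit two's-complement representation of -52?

111001100

|-52| = 52 = 000110100 in 9 bits.
Invert the bits: 111001011. Add 1: 111001100.
Check: 111001100 reads as 460 − 512 = -52.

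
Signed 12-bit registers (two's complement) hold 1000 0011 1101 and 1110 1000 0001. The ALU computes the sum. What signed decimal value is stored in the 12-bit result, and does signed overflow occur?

1726; overflow

1000 0011 1101 → 100000111101 = -1987 (signed)
1110 1000 0001 → 111010000001 = -383 (signed)
  100000111101
+ 111010000001
= 011010111110  (discard carry-out 1)
Result 011010111110: MSB = 0 → value 1726.
Both addends are negative but the stored result is non-negative: signed overflow. The true value -1987 + (-383) = -2370 lies outside [-2048, 2047].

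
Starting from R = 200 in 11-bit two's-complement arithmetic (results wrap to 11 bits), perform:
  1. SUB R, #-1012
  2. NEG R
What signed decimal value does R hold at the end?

836

Start: R = 200 = 00011001000.
R = 200 − (-1012) = 1212; wraps to -836 = 10010111100
R = −(-836) = 836 = 01101000100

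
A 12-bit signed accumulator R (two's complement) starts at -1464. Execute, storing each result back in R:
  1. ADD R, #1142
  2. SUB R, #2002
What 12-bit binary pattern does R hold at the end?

Start: R = -1464 = 101001001000.
R = -1464 + 1142 = -322 = 111010111110
R = -322 − 2002 = -2324; wraps to 1772 = 011011101100

011011101100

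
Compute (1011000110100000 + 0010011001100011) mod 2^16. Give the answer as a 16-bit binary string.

  1011000110100000
+ 0010011001100011
= 1101100000000011

1101100000000011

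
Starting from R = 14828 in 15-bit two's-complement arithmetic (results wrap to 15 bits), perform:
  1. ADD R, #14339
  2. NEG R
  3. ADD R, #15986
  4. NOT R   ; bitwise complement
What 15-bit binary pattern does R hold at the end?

011001101111100

Start: R = 14828 = 011100111101100.
R = 14828 + 14339 = 29167; wraps to -3601 = 111000111101111
R = −(-3601) = 3601 = 000111000010001
R = 3601 + 15986 = 19587; wraps to -13181 = 100110010000011
R = NOT 100110010000011 = 011001101111100 = 13180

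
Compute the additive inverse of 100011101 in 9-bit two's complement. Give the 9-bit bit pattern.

Invert: 011100010. Add 1: 011100011.
Check: 100011101 = -227, 011100011 = 227.

011100011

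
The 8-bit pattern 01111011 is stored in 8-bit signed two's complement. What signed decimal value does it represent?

123

MSB is 0, so the value is non-negative: 01111011 = 123.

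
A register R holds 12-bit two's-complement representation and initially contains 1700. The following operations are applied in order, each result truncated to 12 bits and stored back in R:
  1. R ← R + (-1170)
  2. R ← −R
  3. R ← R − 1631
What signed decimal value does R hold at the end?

Start: R = 1700 = 011010100100.
R = 1700 + (-1170) = 530 = 001000010010
R = −(530) = -530 = 110111101110
R = -530 − 1631 = -2161; wraps to 1935 = 011110001111

1935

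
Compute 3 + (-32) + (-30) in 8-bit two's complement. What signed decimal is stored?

-59

3 + (-32) = -29 (11100011)
-29 + (-30) = -59 (11000101)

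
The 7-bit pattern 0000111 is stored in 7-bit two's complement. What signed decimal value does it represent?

7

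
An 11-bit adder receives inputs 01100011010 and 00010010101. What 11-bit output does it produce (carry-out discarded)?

01110101111

  01100011010
+ 00010010101
= 01110101111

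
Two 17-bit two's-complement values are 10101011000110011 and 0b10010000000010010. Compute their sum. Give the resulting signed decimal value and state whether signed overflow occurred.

10101011000110011 = -43469 (signed)
0b10010000000010010 → 10010000000010010 = -57326 (signed)
  10101011000110011
+ 10010000000010010
= 00111011001000101  (discard carry-out 1)
Result 00111011001000101: MSB = 0 → value 30277.
Both addends are negative but the stored result is non-negative: signed overflow. The true value -43469 + (-57326) = -100795 lies outside [-65536, 65535].

30277; overflow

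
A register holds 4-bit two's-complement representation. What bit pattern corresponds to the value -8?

|-8| = 8 = 1000 in 4 bits.
Invert the bits: 0111. Add 1: 1000.
Check: 1000 reads as 8 − 16 = -8.

1000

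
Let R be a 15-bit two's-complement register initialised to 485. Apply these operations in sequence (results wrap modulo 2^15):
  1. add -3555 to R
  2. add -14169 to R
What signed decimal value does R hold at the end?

15529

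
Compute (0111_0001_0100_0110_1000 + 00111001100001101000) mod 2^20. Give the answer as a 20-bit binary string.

  01110001010001101000
+ 00111001100001101000
= 10101010110011010000

10101010110011010000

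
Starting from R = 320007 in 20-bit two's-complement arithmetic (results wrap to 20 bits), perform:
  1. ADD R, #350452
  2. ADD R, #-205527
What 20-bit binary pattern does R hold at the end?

Start: R = 320007 = 01001110001000000111.
R = 320007 + 350452 = 670459; wraps to -378117 = 10100011101011111011
R = -378117 + (-205527) = -583644; wraps to 464932 = 01110001100000100100

01110001100000100100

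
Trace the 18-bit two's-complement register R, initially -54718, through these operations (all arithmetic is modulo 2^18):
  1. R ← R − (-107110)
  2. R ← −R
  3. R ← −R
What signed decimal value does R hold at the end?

Start: R = -54718 = 110010101001000010.
R = -54718 − (-107110) = 52392 = 001100110010101000
R = −(52392) = -52392 = 110011001101011000
R = −(-52392) = 52392 = 001100110010101000

52392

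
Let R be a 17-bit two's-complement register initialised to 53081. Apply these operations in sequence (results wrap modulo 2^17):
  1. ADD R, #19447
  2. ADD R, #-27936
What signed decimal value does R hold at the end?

44592

Start: R = 53081 = 01100111101011001.
R = 53081 + 19447 = 72528; wraps to -58544 = 10001101101010000
R = -58544 + (-27936) = -86480; wraps to 44592 = 01010111000110000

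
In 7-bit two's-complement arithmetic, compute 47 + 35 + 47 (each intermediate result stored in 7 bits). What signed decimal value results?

1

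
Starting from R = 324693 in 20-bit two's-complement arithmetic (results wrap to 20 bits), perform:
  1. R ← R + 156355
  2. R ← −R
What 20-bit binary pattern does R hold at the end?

10001010100011101000

Start: R = 324693 = 01001111010001010101.
R = 324693 + 156355 = 481048 = 01110101011100011000
R = −(481048) = -481048 = 10001010100011101000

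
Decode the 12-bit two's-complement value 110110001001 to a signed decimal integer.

-631

MSB is 1, so the value is negative.
Unsigned reading: 3465. Subtract 2^12 = 4096: 3465 − 4096 = -631.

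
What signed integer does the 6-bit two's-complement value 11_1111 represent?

MSB is 1, so the value is negative.
Unsigned reading: 63. Subtract 2^6 = 64: 63 − 64 = -1.

-1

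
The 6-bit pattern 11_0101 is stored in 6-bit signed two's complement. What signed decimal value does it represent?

-11

MSB is 1, so the value is negative.
Invert: 001010. Add 1: 001011 = 11. So the value is −11.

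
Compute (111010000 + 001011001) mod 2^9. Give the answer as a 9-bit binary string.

  111010000
+ 001011001
= 000101001  (discard carry-out 1)

000101001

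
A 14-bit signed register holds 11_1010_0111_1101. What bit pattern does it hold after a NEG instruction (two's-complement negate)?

00010110000011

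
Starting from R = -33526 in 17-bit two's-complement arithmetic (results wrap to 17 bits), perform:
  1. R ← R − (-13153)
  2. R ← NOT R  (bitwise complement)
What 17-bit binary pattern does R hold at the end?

Start: R = -33526 = 10111110100001010.
R = -33526 − (-13153) = -20373 = 11011000001101011
R = NOT 11011000001101011 = 00100111110010100 = 20372

00100111110010100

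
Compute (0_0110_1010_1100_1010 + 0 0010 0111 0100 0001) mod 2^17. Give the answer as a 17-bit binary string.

  00110101011001010
+ 00010011101000001
= 01001001000001011

01001001000001011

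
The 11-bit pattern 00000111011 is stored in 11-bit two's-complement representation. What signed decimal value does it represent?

59

MSB is 0, so the value is non-negative: 00000111011 = 59.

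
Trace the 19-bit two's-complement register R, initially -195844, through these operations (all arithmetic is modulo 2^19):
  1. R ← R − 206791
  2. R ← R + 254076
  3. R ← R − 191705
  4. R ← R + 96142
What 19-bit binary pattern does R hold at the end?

Start: R = -195844 = 1010000001011111100.
R = -195844 − 206791 = -402635; wraps to 121653 = 0011101101100110101
R = 121653 + 254076 = 375729; wraps to -148559 = 1011011101110110001
R = -148559 − 191705 = -340264; wraps to 184024 = 0101100111011011000
R = 184024 + 96142 = 280166; wraps to -244122 = 1000100011001100110

1000100011001100110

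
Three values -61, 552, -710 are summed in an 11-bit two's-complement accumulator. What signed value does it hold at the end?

-219

-61 + 552 = 491 (00111101011)
491 + (-710) = -219 (11100100101)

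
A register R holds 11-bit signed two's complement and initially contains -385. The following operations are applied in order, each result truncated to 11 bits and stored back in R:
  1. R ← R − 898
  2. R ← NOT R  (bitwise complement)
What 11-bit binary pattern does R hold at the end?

10100000010

Start: R = -385 = 11001111111.
R = -385 − 898 = -1283; wraps to 765 = 01011111101
R = NOT 01011111101 = 10100000010 = -766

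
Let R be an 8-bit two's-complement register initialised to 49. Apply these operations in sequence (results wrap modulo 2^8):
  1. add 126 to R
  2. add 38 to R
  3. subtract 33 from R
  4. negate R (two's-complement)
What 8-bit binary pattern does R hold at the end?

Start: R = 49 = 00110001.
R = 49 + 126 = 175; wraps to -81 = 10101111
R = -81 + 38 = -43 = 11010101
R = -43 − 33 = -76 = 10110100
R = −(-76) = 76 = 01001100

01001100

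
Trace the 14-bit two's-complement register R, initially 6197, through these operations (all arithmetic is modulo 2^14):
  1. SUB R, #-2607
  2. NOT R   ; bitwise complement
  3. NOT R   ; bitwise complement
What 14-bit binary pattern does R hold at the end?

10001001100100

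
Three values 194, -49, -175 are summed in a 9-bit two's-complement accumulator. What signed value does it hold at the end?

-30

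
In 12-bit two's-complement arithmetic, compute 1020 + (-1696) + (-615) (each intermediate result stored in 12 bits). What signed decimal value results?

-1291

1020 + (-1696) = -676 (110101011100)
-676 + (-615) = -1291 (101011110101)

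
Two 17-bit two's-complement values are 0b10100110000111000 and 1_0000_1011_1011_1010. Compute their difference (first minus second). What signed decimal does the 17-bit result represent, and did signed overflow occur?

16510; no overflow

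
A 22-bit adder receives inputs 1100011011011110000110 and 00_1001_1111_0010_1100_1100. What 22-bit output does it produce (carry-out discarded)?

1110111010101001010010

  1100011011011110000110
+ 0010011111001011001100
= 1110111010101001010010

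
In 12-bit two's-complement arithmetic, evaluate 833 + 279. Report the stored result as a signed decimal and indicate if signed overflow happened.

833 → 001101000001
279 → 000100010111
  001101000001
+ 000100010111
= 010001011000
Result 010001011000: MSB = 0 → value 1112.
Both addends are non-negative and so is the stored result: no signed overflow.

1112; no overflow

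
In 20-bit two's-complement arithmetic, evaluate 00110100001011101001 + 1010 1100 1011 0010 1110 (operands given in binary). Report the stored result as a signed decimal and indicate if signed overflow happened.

00110100001011101001 = 213737 (signed)
1010 1100 1011 0010 1110 → 10101100101100101110 = -341202 (signed)
  00110100001011101001
+ 10101100101100101110
= 11100000111000010111
Result 11100000111000010111: MSB = 1 → 921111 − 1048576 = -127465.
Addends have opposite signs, so signed overflow cannot occur.

-127465; no overflow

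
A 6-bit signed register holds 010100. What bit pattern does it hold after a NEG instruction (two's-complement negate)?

101100

Invert: 101011. Add 1: 101100.
Check: 010100 = 20, 101100 = -20.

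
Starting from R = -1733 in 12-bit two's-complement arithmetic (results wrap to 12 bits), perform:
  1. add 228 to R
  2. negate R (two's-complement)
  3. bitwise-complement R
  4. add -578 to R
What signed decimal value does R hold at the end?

Start: R = -1733 = 100100111011.
R = -1733 + 228 = -1505 = 101000011111
R = −(-1505) = 1505 = 010111100001
R = NOT 010111100001 = 101000011110 = -1506
R = -1506 + (-578) = -2084; wraps to 2012 = 011111011100

2012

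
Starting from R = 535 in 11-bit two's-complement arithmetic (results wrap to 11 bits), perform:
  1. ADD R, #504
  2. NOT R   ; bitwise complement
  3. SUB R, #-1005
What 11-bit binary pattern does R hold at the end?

11111011101

Start: R = 535 = 01000010111.
R = 535 + 504 = 1039; wraps to -1009 = 10000001111
R = NOT 10000001111 = 01111110000 = 1008
R = 1008 − (-1005) = 2013; wraps to -35 = 11111011101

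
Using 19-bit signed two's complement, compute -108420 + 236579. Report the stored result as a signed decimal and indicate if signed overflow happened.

128159; no overflow

-108420 → 1100101100001111100
236579 → 0111001110000100011
  1100101100001111100
+ 0111001110000100011
= 0011111010010011111  (discard carry-out 1)
Result 0011111010010011111: MSB = 0 → value 128159.
Addends have opposite signs, so signed overflow cannot occur.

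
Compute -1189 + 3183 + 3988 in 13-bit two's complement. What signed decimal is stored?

-2210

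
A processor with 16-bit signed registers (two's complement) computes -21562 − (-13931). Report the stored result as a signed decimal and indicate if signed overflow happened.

-7631; no overflow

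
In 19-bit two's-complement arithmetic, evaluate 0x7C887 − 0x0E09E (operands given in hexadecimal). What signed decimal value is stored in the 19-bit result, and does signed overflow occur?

-71703; no overflow

0x7C887 = 1111100100010000111 = -14201 (signed)
0x0E09E = 0001110000010011110 = 57502 (signed)
Subtract via negate-and-add: invert 0001110000010011110 + 1 = 1110001111101100010 (i.e. -57502).
  1111100100010000111
+ 1110001111101100010
= 1101110011111101001  (discard carry-out 1)
Result 1101110011111101001: MSB = 1 → 452585 − 524288 = -71703.
Both addends (after negating the subtrahend) are negative and so is the stored result: no signed overflow.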